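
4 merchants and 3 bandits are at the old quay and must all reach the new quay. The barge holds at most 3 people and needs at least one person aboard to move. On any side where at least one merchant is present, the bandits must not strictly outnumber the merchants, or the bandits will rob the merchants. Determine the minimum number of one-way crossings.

5

Counting alone: each trip to the new quay takes at most 3 across and each return brings at least 1 back, so after t trips out (and t−1 returns) at most 3t − (t−1) of the 7 are across; that first reaches 7 at t = 3, so at least 5 crossings are needed.
The plan below uses exactly 5 crossings, so it is optimal:
1. 3 bandits → the new quay.  (the old quay: 4M 0B; the new quay: 0M 3B)
2. 1 bandit ← the old quay.  (the old quay: 4M 1B; the new quay: 0M 2B)
3. 3 merchants → the new quay.  (the old quay: 1M 1B; the new quay: 3M 2B)
4. 1 merchant ← the old quay.  (the old quay: 2M 1B; the new quay: 2M 2B)
5. 2 merchants and 1 bandit → the new quay.  (the old quay: 0M 0B; the new quay: 4M 3B)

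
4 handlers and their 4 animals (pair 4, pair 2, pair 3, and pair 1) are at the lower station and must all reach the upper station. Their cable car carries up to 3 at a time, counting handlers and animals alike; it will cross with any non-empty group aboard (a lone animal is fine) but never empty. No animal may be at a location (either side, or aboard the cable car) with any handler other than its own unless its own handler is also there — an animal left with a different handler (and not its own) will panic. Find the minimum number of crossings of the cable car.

9

Counting alone: each trip to the upper station takes at most 3 across and each return brings at least 1 back, so after t trips out (and t−1 returns) at most 3t − (t−1) of the 8 are across; that first reaches 8 at t = 4, so at least 7 crossings are needed.
The safety rule pushes this higher. Following every safe sequence of crossings, the most of the 8 that can be at the upper station as the cable car arrives there on crossing 7 is 7 — never all 8.
So no plan with fewer than 9 crossings exists, and this one achieves 9:
1. animal 4 and handler 4 cross → the upper station.
2. handler 4 crosses ← the lower station.
3. animal 2, handler 2, and handler 4 cross → the upper station.
4. animal 4 and handler 4 cross ← the lower station.
5. handler 1, handler 3, and handler 4 cross → the upper station.
6. animal 2 crosses ← the lower station.
7. animal 2 and animal 4 cross → the upper station.
8. animal 4 crosses ← the lower station.
9. animal 1, animal 3, and animal 4 cross → the upper station.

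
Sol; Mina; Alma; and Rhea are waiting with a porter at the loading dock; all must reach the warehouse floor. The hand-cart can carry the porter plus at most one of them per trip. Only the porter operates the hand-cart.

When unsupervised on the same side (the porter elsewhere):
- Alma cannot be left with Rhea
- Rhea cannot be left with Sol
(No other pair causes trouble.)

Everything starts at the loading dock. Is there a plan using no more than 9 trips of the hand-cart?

Yes — this plan uses 9 crossings (≤ 9):
1. Porter goes to the warehouse floor with Rhea.
2. Porter goes back to the loading dock alone.
3. Porter goes to the warehouse floor with Sol.
4. Porter goes back to the loading dock with Rhea.
5. Porter goes to the warehouse floor with Alma.
6. Porter goes back to the loading dock alone.
7. Porter goes to the warehouse floor with Mina.
8. Porter goes back to the loading dock alone.
9. Porter goes to the warehouse floor with Rhea.

Yes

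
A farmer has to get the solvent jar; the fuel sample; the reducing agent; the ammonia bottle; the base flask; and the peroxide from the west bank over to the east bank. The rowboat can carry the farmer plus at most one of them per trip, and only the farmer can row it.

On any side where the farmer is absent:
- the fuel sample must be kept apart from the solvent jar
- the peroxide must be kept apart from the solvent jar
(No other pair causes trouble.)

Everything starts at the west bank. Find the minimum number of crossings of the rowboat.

Counting alone: the farmer can take at most 1 across per trip to the east bank, so moving all 6 needs at least 6 loaded trips out, with a return between consecutive ones — at least 11 crossings.
The safety rule pushes this higher. Following every safe sequence of crossings, the most of the 6 that can be at the east bank as the rowboat arrives there on crossing 11 is 5 — never all 6.
So no plan with fewer than 13 crossings exists, and this one achieves 13:
1. Farmer goes to the east bank with the solvent jar.  [the west bank: the ammonia bottle, the base flask, the fuel sample, the peroxide, the reducing agent | the east bank: the solvent jar]
2. Farmer goes back to the west bank alone.  [the west bank: the ammonia bottle, the base flask, the fuel sample, the peroxide, the reducing agent | the east bank: the solvent jar]
3. Farmer goes to the east bank with the fuel sample.  [the west bank: the ammonia bottle, the base flask, the peroxide, the reducing agent | the east bank: the fuel sample, the solvent jar]
4. Farmer goes back to the west bank with the solvent jar.  [the west bank: the ammonia bottle, the base flask, the peroxide, the reducing agent, the solvent jar | the east bank: the fuel sample]
5. Farmer goes to the east bank with the peroxide.  [the west bank: the ammonia bottle, the base flask, the reducing agent, the solvent jar | the east bank: the fuel sample, the peroxide]
6. Farmer goes back to the west bank alone.  [the west bank: the ammonia bottle, the base flask, the reducing agent, the solvent jar | the east bank: the fuel sample, the peroxide]
7. Farmer goes to the east bank with the reducing agent.  [the west bank: the ammonia bottle, the base flask, the solvent jar | the east bank: the fuel sample, the peroxide, the reducing agent]
8. Farmer goes back to the west bank alone.  [the west bank: the ammonia bottle, the base flask, the solvent jar | the east bank: the fuel sample, the peroxide, the reducing agent]
9. Farmer goes to the east bank with the ammonia bottle.  [the west bank: the base flask, the solvent jar | the east bank: the ammonia bottle, the fuel sample, the peroxide, the reducing agent]
10. Farmer goes back to the west bank alone.  [the west bank: the base flask, the solvent jar | the east bank: the ammonia bottle, the fuel sample, the peroxide, the reducing agent]
11. Farmer goes to the east bank with the base flask.  [the west bank: the solvent jar | the east bank: the ammonia bottle, the base flask, the fuel sample, the peroxide, the reducing agent]
12. Farmer goes back to the west bank alone.  [the west bank: the solvent jar | the east bank: the ammonia bottle, the base flask, the fuel sample, the peroxide, the reducing agent]
13. Farmer goes to the east bank with the solvent jar.  [the west bank: — | the east bank: the ammonia bottle, the base flask, the fuel sample, the peroxide, the reducing agent, the solvent jar]

13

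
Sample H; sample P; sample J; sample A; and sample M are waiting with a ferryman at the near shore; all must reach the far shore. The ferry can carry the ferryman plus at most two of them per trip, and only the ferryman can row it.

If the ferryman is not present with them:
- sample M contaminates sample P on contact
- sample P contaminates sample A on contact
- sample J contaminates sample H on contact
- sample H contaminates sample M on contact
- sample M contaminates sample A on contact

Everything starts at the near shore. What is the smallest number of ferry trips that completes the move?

Whatever the first load, the items left behind include a forbidden pair without the ferryman. No opening move is safe, so no plan exists.

impossible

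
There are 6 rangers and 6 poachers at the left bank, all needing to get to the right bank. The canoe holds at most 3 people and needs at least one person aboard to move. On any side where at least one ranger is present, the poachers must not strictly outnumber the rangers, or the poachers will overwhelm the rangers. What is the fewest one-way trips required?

Following every safe sequence of crossings from the start, the most of the 12 that can be at the right bank as the canoe arrives there on crossings 1, 3, 5 is 3, 5, 6 respectively; the best ever achieved is 6 of 12.
From crossing 7 on, no configuration arises that was not already reachable earlier: only 17 distinct safe configurations (who is on which side, and where the canoe is) can ever be reached, none of them has everyone across, and every continuation just revisits them. They are: 0 rangers + 0 poachers across (canoe back at the start); 0 rangers + 1 poacher across (canoe there); 0 rangers + 1 poacher across (canoe back at the start); 0 rangers + 2 poachers across (canoe there); 0 rangers + 2 poachers across (canoe back at the start); 0 rangers + 3 poachers across (canoe there); 0 rangers + 3 poachers across (canoe back at the start); 0 rangers + 4 poachers across (canoe there); 0 rangers + 4 poachers across (canoe back at the start); 0 rangers + 5 poachers across (canoe there); 0 rangers + 5 poachers across (canoe back at the start); 0 rangers + 6 poachers across (canoe there); 1 ranger + 1 poacher across (canoe there); 1 ranger + 1 poacher across (canoe back at the start); 2 rangers + 2 poachers across (canoe there); 2 rangers + 2 poachers across (canoe back at the start); 3 rangers + 3 poachers across (canoe there). So no valid plan exists.

impossible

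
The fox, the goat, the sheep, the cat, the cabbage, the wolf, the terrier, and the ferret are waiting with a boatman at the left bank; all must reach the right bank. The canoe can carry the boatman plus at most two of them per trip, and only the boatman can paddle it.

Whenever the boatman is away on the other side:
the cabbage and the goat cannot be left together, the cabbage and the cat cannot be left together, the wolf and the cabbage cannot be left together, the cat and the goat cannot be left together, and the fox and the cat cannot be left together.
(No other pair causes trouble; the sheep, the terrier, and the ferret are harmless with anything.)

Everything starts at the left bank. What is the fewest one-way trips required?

13

Counting alone: the boatman can take at most 2 across per trip to the right bank, so moving all 8 needs at least 4 loaded trips out, with a return between consecutive ones — at least 7 crossings.
The safety rule pushes this higher. Following every safe sequence of crossings, the most of the 8 that can be at the right bank as the canoe arrives there on crossings 7, 9, 11 is 5, 6, 7 respectively — never all 8.
So no plan with fewer than 13 crossings exists, and this one achieves 13:
1. Boatman goes to the right bank with the cabbage and the cat.
2. Boatman goes back to the left bank with the cat.
3. Boatman goes to the right bank with the fox and the goat.
4. Boatman goes back to the left bank with the goat.
5. Boatman goes to the right bank with the goat and the sheep.
6. Boatman goes back to the left bank with the goat.
7. Boatman goes to the right bank with the goat and the wolf.
8. Boatman goes back to the left bank with the cabbage.
9. Boatman goes to the right bank with the cat and the terrier.
10. Boatman goes back to the left bank with the cat.
11. Boatman goes to the right bank with the cat and the ferret.
12. Boatman goes back to the left bank with the cat.
13. Boatman goes to the right bank with the cabbage and the cat.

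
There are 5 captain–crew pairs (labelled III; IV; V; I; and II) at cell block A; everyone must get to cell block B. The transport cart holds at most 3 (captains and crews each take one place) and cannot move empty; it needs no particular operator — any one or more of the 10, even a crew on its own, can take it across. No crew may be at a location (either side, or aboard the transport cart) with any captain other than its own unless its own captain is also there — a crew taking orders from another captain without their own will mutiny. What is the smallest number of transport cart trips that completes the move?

Counting alone: each trip to cell block B takes at most 3 across and each return brings at least 1 back, so after t trips out (and t−1 returns) at most 3t − (t−1) of the 10 are across; that first reaches 10 at t = 5, so at least 9 crossings are needed.
The safety rule pushes this higher. Following every safe sequence of crossings, the most of the 10 that can be at cell block B as the transport cart arrives there on crossing 9 is 9 — never all 10.
So no plan with fewer than 11 crossings exists, and this one achieves 11:
1. captain III and crew III cross → cell block B.
2. captain III crosses ← cell block A.
3. crew I, crew IV, and crew V cross → cell block B.
4. crew III crosses ← cell block A.
5. captain I, captain IV, and captain V cross → cell block B.
6. captain IV and crew IV cross ← cell block A.
7. captain II, captain III, and captain IV cross → cell block B.
8. crew V crosses ← cell block A.
9. crew III and crew IV cross → cell block B.
10. crew III crosses ← cell block A.
11. crew II, crew III, and crew V cross → cell block B.

11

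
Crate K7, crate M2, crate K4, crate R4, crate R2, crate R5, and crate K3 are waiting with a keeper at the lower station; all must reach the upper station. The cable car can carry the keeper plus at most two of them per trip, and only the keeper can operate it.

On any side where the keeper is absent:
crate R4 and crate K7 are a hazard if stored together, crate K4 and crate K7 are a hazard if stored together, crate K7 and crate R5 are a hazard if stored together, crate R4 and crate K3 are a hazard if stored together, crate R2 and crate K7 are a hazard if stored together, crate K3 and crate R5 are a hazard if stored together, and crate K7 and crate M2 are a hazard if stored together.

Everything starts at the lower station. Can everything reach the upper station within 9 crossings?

Yes — this plan uses 9 crossings (≤ 9):
1. Keeper goes to the upper station with crate K3 and crate K7.  [the lower station: crate K4, crate M2, crate R2, crate R4, crate R5 | the upper station: crate K3, crate K7]
2. Keeper goes back to the lower station alone.  [the lower station: crate K4, crate M2, crate R2, crate R4, crate R5 | the upper station: crate K3, crate K7]
3. Keeper goes to the upper station with crate K4 and crate M2.  [the lower station: crate R2, crate R4, crate R5 | the upper station: crate K3, crate K4, crate K7, crate M2]
4. Keeper goes back to the lower station with crate K7.  [the lower station: crate K7, crate R2, crate R4, crate R5 | the upper station: crate K3, crate K4, crate M2]
5. Keeper goes to the upper station with crate K7 and crate R4.  [the lower station: crate R2, crate R5 | the upper station: crate K3, crate K4, crate K7, crate M2, crate R4]
6. Keeper goes back to the lower station with crate K3 and crate K7.  [the lower station: crate K3, crate K7, crate R2, crate R5 | the upper station: crate K4, crate M2, crate R4]
7. Keeper goes to the upper station with crate R2 and crate R5.  [the lower station: crate K3, crate K7 | the upper station: crate K4, crate M2, crate R2, crate R4, crate R5]
8. Keeper goes back to the lower station alone.  [the lower station: crate K3, crate K7 | the upper station: crate K4, crate M2, crate R2, crate R4, crate R5]
9. Keeper goes to the upper station with crate K3 and crate K7.  [the lower station: — | the upper station: crate K3, crate K4, crate K7, crate M2, crate R2, crate R4, crate R5]

Yes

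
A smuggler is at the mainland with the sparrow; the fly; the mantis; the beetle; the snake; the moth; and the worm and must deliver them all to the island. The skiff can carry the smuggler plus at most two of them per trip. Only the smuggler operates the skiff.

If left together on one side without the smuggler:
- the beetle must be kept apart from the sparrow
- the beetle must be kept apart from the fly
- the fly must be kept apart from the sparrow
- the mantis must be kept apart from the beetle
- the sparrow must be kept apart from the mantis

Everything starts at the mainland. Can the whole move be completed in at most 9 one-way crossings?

Counting alone: the smuggler can take at most 2 across per trip to the island, so moving all 7 needs at least 4 loaded trips out, with a return between consecutive ones — at least 7 crossings.
The safety rule pushes this higher. Following every safe sequence of crossings, the most of the 7 that can be at the island as the skiff arrives there on crossings 7, 9 is 5, 6 respectively — never all 7.
So the move cannot be finished within 9 crossings. (The shortest complete plan takes 11:)
1. Smuggler goes to the island with the beetle and the sparrow.
2. Smuggler goes back to the mainland with the sparrow.
3. Smuggler goes to the island with the snake and the sparrow.
4. Smuggler goes back to the mainland with the sparrow.
5. Smuggler goes to the island with the moth and the sparrow.
6. Smuggler goes back to the mainland with the sparrow.
7. Smuggler goes to the island with the sparrow and the worm.
8. Smuggler goes back to the mainland with the sparrow.
9. Smuggler goes to the island with the fly and the mantis.
10. Smuggler goes back to the mainland with the beetle.
11. Smuggler goes to the island with the beetle and the sparrow.

No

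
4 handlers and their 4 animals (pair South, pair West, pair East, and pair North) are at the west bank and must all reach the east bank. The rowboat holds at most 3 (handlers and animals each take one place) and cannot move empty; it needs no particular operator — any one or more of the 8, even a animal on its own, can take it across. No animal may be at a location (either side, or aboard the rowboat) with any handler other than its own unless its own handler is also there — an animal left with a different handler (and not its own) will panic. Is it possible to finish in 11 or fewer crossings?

Yes

Yes — this plan uses 9 crossings (≤ 11):
1. animal South and handler South cross → the east bank.
2. handler South crosses ← the west bank.
3. animal West, handler South, and handler West cross → the east bank.
4. animal South and handler South cross ← the west bank.
5. handler East, handler North, and handler South cross → the east bank.
6. animal West crosses ← the west bank.
7. animal South and animal West cross → the east bank.
8. animal South crosses ← the west bank.
9. animal East, animal North, and animal South cross → the east bank.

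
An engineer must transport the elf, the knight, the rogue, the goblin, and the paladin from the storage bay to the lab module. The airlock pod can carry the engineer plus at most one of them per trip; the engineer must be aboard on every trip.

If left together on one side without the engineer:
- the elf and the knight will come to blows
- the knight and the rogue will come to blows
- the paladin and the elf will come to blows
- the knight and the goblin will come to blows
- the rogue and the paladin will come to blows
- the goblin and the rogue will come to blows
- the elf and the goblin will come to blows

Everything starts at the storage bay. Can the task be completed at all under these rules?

Whatever the first load, the items left behind include a forbidden pair without the engineer. No opening move is safe, so no plan exists.

No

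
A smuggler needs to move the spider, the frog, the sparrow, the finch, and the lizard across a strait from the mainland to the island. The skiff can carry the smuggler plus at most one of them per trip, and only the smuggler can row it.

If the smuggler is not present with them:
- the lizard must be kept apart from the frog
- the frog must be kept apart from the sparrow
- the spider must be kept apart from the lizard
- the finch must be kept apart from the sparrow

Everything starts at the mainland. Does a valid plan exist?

No

Whatever the first load, the items left behind include a forbidden pair without the smuggler. No opening move is safe, so no plan exists.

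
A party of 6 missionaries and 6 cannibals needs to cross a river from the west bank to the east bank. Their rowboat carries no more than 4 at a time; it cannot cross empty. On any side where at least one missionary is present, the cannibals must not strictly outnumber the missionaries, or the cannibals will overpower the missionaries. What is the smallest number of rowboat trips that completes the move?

9

Counting alone: each trip to the east bank takes at most 4 across and each return brings at least 1 back, so after t trips out (and t−1 returns) at most 4t − (t−1) of the 12 are across; that first reaches 12 at t = 4, so at least 7 crossings are needed.
The safety rule pushes this higher. Following every safe sequence of crossings, the most of the 12 that can be at the east bank as the rowboat arrives there on crossing 7 is 11 — never all 12.
So no plan with fewer than 9 crossings exists, and this one achieves 9:
1. 2 cannibals → the east bank.  (the west bank: 6M 4C; the east bank: 0M 2C)
2. 1 cannibal ← the west bank.  (the west bank: 6M 5C; the east bank: 0M 1C)
3. 4 cannibals → the east bank.  (the west bank: 6M 1C; the east bank: 0M 5C)
4. 1 cannibal ← the west bank.  (the west bank: 6M 2C; the east bank: 0M 4C)
5. 4 missionaries → the east bank.  (the west bank: 2M 2C; the east bank: 4M 4C)
6. 1 missionary and 1 cannibal ← the west bank.  (the west bank: 3M 3C; the east bank: 3M 3C)
7. 2 missionaries and 2 cannibals → the east bank.  (the west bank: 1M 1C; the east bank: 5M 5C)
8. 1 missionary and 1 cannibal ← the west bank.  (the west bank: 2M 2C; the east bank: 4M 4C)
9. 2 missionaries and 2 cannibals → the east bank.  (the west bank: 0M 0C; the east bank: 6M 6C)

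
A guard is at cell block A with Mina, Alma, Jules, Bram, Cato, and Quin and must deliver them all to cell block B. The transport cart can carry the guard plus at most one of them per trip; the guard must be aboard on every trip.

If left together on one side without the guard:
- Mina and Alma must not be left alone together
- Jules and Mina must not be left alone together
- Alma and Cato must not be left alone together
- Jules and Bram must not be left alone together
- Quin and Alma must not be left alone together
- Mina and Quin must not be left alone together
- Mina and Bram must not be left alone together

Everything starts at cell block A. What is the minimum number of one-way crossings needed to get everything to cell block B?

impossible

Whatever the first load, the items left behind include a forbidden pair without the guard. No opening move is safe, so no plan exists.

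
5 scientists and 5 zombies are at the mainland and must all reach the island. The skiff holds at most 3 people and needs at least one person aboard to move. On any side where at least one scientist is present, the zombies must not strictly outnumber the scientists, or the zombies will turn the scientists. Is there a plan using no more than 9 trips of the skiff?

No

Counting alone: each trip to the island takes at most 3 across and each return brings at least 1 back, so after t trips out (and t−1 returns) at most 3t − (t−1) of the 10 are across; that first reaches 10 at t = 5, so at least 9 crossings are needed.
The safety rule pushes this higher. Following every safe sequence of crossings, the most of the 10 that can be at the island as the skiff arrives there on crossing 9 is 9 — never all 10.
So the move cannot be finished within 9 crossings. (The shortest complete plan takes 11:)
1. 2 zombies → the island.  (the mainland: 5S 3Z; the island: 0S 2Z)
2. 1 zombie ← the mainland.  (the mainland: 5S 4Z; the island: 0S 1Z)
3. 3 zombies → the island.  (the mainland: 5S 1Z; the island: 0S 4Z)
4. 1 zombie ← the mainland.  (the mainland: 5S 2Z; the island: 0S 3Z)
5. 3 scientists → the island.  (the mainland: 2S 2Z; the island: 3S 3Z)
6. 1 scientist and 1 zombie ← the mainland.  (the mainland: 3S 3Z; the island: 2S 2Z)
7. 3 scientists → the island.  (the mainland: 0S 3Z; the island: 5S 2Z)
8. 1 zombie ← the mainland.  (the mainland: 0S 4Z; the island: 5S 1Z)
9. 2 zombies → the island.  (the mainland: 0S 2Z; the island: 5S 3Z)
10. 1 zombie ← the mainland.  (the mainland: 0S 3Z; the island: 5S 2Z)
11. 3 zombies → the island.  (the mainland: 0S 0Z; the island: 5S 5Z)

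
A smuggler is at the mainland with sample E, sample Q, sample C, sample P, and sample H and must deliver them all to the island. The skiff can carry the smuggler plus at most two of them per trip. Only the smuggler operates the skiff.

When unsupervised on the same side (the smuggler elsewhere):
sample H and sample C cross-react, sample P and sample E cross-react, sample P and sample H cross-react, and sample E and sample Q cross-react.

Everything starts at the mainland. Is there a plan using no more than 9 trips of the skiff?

Yes — this plan uses 7 crossings (≤ 9):
1. Smuggler goes to the island with sample E and sample H.  [the mainland: sample C, sample P, sample Q | the island: sample E, sample H]
2. Smuggler goes back to the mainland alone.  [the mainland: sample C, sample P, sample Q | the island: sample E, sample H]
3. Smuggler goes to the island with sample Q.  [the mainland: sample C, sample P | the island: sample E, sample H, sample Q]
4. Smuggler goes back to the mainland with sample E.  [the mainland: sample C, sample E, sample P | the island: sample H, sample Q]
5. Smuggler goes to the island with sample C and sample P.  [the mainland: sample E | the island: sample C, sample H, sample P, sample Q]
6. Smuggler goes back to the mainland with sample H.  [the mainland: sample E, sample H | the island: sample C, sample P, sample Q]
7. Smuggler goes to the island with sample E and sample H.  [the mainland: — | the island: sample C, sample E, sample H, sample P, sample Q]

Yes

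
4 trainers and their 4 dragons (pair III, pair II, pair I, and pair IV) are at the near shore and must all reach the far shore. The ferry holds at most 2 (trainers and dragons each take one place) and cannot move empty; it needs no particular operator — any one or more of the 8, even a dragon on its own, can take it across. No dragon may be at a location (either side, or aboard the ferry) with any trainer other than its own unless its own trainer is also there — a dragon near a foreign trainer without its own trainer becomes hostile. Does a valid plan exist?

No

Following every safe sequence of crossings from the start, the most of the 8 that can be at the far shore as the ferry arrives there on crossings 1, 3, 5 is 2, 3, 4 respectively; the best ever achieved is 4 of 8.
From crossing 7 on, no configuration arises that was not already reachable earlier: only 44 distinct safe configurations (who is on which side, and where the ferry is) can ever be reached, none of them has everyone across, and every continuation just revisits them. So no valid plan exists.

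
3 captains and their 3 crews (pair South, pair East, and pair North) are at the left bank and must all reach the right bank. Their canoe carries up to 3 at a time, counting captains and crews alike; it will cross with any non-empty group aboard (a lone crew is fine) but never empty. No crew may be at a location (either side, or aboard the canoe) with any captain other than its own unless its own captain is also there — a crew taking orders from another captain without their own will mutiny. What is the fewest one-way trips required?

5

Counting alone: each trip to the right bank takes at most 3 across and each return brings at least 1 back, so after t trips out (and t−1 returns) at most 3t − (t−1) of the 6 are across; that first reaches 6 at t = 3, so at least 5 crossings are needed.
The plan below uses exactly 5 crossings, so it is optimal:
1. captain South and crew South cross → the right bank.
2. captain South crosses ← the left bank.
3. captain East, captain North, and captain South cross → the right bank.
4. crew South crosses ← the left bank.
5. crew East, crew North, and crew South cross → the right bank.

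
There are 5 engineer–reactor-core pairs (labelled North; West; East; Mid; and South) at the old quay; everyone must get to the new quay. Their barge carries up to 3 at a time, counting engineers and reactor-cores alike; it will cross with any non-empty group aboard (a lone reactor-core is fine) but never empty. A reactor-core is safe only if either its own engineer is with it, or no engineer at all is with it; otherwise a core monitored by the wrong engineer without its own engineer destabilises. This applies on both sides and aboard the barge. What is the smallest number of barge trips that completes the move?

Counting alone: each trip to the new quay takes at most 3 across and each return brings at least 1 back, so after t trips out (and t−1 returns) at most 3t − (t−1) of the 10 are across; that first reaches 10 at t = 5, so at least 9 crossings are needed.
The safety rule pushes this higher. Following every safe sequence of crossings, the most of the 10 that can be at the new quay as the barge arrives there on crossing 9 is 9 — never all 10.
So no plan with fewer than 11 crossings exists, and this one achieves 11:
1. engineer North and reactor-core North cross → the new quay.
2. engineer North crosses ← the old quay.
3. reactor-core East, reactor-core Mid, and reactor-core West cross → the new quay.
4. reactor-core North crosses ← the old quay.
5. engineer East, engineer Mid, and engineer West cross → the new quay.
6. engineer West and reactor-core West cross ← the old quay.
7. engineer North, engineer South, and engineer West cross → the new quay.
8. reactor-core East crosses ← the old quay.
9. reactor-core North and reactor-core West cross → the new quay.
10. reactor-core North crosses ← the old quay.
11. reactor-core East, reactor-core North, and reactor-core South cross → the new quay.

11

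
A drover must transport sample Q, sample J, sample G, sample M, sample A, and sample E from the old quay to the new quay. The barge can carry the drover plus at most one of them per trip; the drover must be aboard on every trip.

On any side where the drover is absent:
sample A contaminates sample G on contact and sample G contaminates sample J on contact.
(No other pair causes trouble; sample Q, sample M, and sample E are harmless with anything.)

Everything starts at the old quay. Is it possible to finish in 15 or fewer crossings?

Yes

Yes — this plan uses 13 crossings (≤ 15):
1. Drover goes to the new quay with sample G.  [the old quay: sample A, sample E, sample J, sample M, sample Q | the new quay: sample G]
2. Drover goes back to the old quay alone.  [the old quay: sample A, sample E, sample J, sample M, sample Q | the new quay: sample G]
3. Drover goes to the new quay with sample Q.  [the old quay: sample A, sample E, sample J, sample M | the new quay: sample G, sample Q]
4. Drover goes back to the old quay alone.  [the old quay: sample A, sample E, sample J, sample M | the new quay: sample G, sample Q]
5. Drover goes to the new quay with sample J.  [the old quay: sample A, sample E, sample M | the new quay: sample G, sample J, sample Q]
6. Drover goes back to the old quay with sample G.  [the old quay: sample A, sample E, sample G, sample M | the new quay: sample J, sample Q]
7. Drover goes to the new quay with sample A.  [the old quay: sample E, sample G, sample M | the new quay: sample A, sample J, sample Q]
8. Drover goes back to the old quay alone.  [the old quay: sample E, sample G, sample M | the new quay: sample A, sample J, sample Q]
9. Drover goes to the new quay with sample M.  [the old quay: sample E, sample G | the new quay: sample A, sample J, sample M, sample Q]
10. Drover goes back to the old quay alone.  [the old quay: sample E, sample G | the new quay: sample A, sample J, sample M, sample Q]
11. Drover goes to the new quay with sample E.  [the old quay: sample G | the new quay: sample A, sample E, sample J, sample M, sample Q]
12. Drover goes back to the old quay alone.  [the old quay: sample G | the new quay: sample A, sample E, sample J, sample M, sample Q]
13. Drover goes to the new quay with sample G.  [the old quay: — | the new quay: sample A, sample E, sample G, sample J, sample M, sample Q]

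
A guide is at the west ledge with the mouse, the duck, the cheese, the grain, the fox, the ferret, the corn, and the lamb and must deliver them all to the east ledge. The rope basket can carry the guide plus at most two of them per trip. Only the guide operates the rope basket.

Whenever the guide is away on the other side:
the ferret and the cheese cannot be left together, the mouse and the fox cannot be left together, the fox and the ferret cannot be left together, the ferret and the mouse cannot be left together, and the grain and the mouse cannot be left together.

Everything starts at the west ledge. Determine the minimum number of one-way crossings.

13

Counting alone: the guide can take at most 2 across per trip to the east ledge, so moving all 8 needs at least 4 loaded trips out, with a return between consecutive ones — at least 7 crossings.
The safety rule pushes this higher. Following every safe sequence of crossings, the most of the 8 that can be at the east ledge as the rope basket arrives there on crossings 7, 9, 11 is 5, 6, 7 respectively — never all 8.
So no plan with fewer than 13 crossings exists, and this one achieves 13:
1. Guide goes to the east ledge with the ferret and the mouse.  [the west ledge: the cheese, the corn, the duck, the fox, the grain, the lamb | the east ledge: the ferret, the mouse]
2. Guide goes back to the west ledge with the mouse.  [the west ledge: the cheese, the corn, the duck, the fox, the grain, the lamb, the mouse | the east ledge: the ferret]
3. Guide goes to the east ledge with the duck and the mouse.  [the west ledge: the cheese, the corn, the fox, the grain, the lamb | the east ledge: the duck, the ferret, the mouse]
4. Guide goes back to the west ledge with the mouse.  [the west ledge: the cheese, the corn, the fox, the grain, the lamb, the mouse | the east ledge: the duck, the ferret]
5. Guide goes to the east ledge with the cheese and the mouse.  [the west ledge: the corn, the fox, the grain, the lamb | the east ledge: the cheese, the duck, the ferret, the mouse]
6. Guide goes back to the west ledge with the ferret.  [the west ledge: the corn, the ferret, the fox, the grain, the lamb | the east ledge: the cheese, the duck, the mouse]
7. Guide goes to the east ledge with the fox and the grain.  [the west ledge: the corn, the ferret, the lamb | the east ledge: the cheese, the duck, the fox, the grain, the mouse]
8. Guide goes back to the west ledge with the mouse.  [the west ledge: the corn, the ferret, the lamb, the mouse | the east ledge: the cheese, the duck, the fox, the grain]
9. Guide goes to the east ledge with the corn and the mouse.  [the west ledge: the ferret, the lamb | the east ledge: the cheese, the corn, the duck, the fox, the grain, the mouse]
10. Guide goes back to the west ledge with the mouse.  [the west ledge: the ferret, the lamb, the mouse | the east ledge: the cheese, the corn, the duck, the fox, the grain]
11. Guide goes to the east ledge with the lamb and the mouse.  [the west ledge: the ferret | the east ledge: the cheese, the corn, the duck, the fox, the grain, the lamb, the mouse]
12. Guide goes back to the west ledge with the mouse.  [the west ledge: the ferret, the mouse | the east ledge: the cheese, the corn, the duck, the fox, the grain, the lamb]
13. Guide goes to the east ledge with the ferret and the mouse.  [the west ledge: — | the east ledge: the cheese, the corn, the duck, the ferret, the fox, the grain, the lamb, the mouse]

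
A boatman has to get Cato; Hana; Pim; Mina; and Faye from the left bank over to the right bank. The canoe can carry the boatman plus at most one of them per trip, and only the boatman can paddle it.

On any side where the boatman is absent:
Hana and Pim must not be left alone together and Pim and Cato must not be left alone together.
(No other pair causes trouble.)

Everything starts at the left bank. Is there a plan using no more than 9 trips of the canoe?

Counting alone: the boatman can take at most 1 across per trip to the right bank, so moving all 5 needs at least 5 loaded trips out, with a return between consecutive ones — at least 9 crossings.
The safety rule pushes this higher. Following every safe sequence of crossings, the most of the 5 that can be at the right bank as the canoe arrives there on crossing 9 is 4 — never all 5.
So the move cannot be finished within 9 crossings. (The shortest complete plan takes 11:)
1. Boatman goes to the right bank with Pim.
2. Boatman goes back to the left bank alone.
3. Boatman goes to the right bank with Cato.
4. Boatman goes back to the left bank with Pim.
5. Boatman goes to the right bank with Hana.
6. Boatman goes back to the left bank alone.
7. Boatman goes to the right bank with Mina.
8. Boatman goes back to the left bank alone.
9. Boatman goes to the right bank with Faye.
10. Boatman goes back to the left bank alone.
11. Boatman goes to the right bank with Pim.

No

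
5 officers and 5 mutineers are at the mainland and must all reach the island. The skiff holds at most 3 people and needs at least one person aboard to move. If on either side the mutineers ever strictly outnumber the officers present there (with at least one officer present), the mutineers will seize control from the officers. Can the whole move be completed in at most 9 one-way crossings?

No

Counting alone: each trip to the island takes at most 3 across and each return brings at least 1 back, so after t trips out (and t−1 returns) at most 3t − (t−1) of the 10 are across; that first reaches 10 at t = 5, so at least 9 crossings are needed.
The safety rule pushes this higher. Following every safe sequence of crossings, the most of the 10 that can be at the island as the skiff arrives there on crossing 9 is 9 — never all 10.
So the move cannot be finished within 9 crossings. (The shortest complete plan takes 11:)
1. 2 mutineers → the island.  (the mainland: 5O 3M; the island: 0O 2M)
2. 1 mutineer ← the mainland.  (the mainland: 5O 4M; the island: 0O 1M)
3. 3 mutineers → the island.  (the mainland: 5O 1M; the island: 0O 4M)
4. 1 mutineer ← the mainland.  (the mainland: 5O 2M; the island: 0O 3M)
5. 3 officers → the island.  (the mainland: 2O 2M; the island: 3O 3M)
6. 1 officer and 1 mutineer ← the mainland.  (the mainland: 3O 3M; the island: 2O 2M)
7. 3 officers → the island.  (the mainland: 0O 3M; the island: 5O 2M)
8. 1 mutineer ← the mainland.  (the mainland: 0O 4M; the island: 5O 1M)
9. 2 mutineers → the island.  (the mainland: 0O 2M; the island: 5O 3M)
10. 1 mutineer ← the mainland.  (the mainland: 0O 3M; the island: 5O 2M)
11. 3 mutineers → the island.  (the mainland: 0O 0M; the island: 5O 5M)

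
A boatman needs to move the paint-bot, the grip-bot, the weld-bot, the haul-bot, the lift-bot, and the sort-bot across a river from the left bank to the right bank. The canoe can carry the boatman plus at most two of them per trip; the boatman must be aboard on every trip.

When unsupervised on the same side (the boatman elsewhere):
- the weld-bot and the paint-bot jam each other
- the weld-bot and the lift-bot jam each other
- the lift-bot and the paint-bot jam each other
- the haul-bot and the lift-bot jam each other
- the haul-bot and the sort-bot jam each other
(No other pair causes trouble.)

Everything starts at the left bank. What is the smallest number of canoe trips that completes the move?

Whatever the first load, the items left behind include a forbidden pair without the boatman. No opening move is safe, so no plan exists.

impossible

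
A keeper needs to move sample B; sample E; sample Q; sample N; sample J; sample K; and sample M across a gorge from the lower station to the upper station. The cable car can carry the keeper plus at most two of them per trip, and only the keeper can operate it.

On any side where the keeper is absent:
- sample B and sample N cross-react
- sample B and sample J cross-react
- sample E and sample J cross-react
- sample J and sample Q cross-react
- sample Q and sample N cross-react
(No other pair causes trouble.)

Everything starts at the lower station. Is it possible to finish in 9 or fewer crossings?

Yes — this plan uses 9 crossings (≤ 9):
1. Keeper goes to the upper station with sample J and sample N.  [the lower station: sample B, sample E, sample K, sample M, sample Q | the upper station: sample J, sample N]
2. Keeper goes back to the lower station alone.  [the lower station: sample B, sample E, sample K, sample M, sample Q | the upper station: sample J, sample N]
3. Keeper goes to the upper station with sample B.  [the lower station: sample E, sample K, sample M, sample Q | the upper station: sample B, sample J, sample N]
4. Keeper goes back to the lower station with sample J and sample N.  [the lower station: sample E, sample J, sample K, sample M, sample N, sample Q | the upper station: sample B]
5. Keeper goes to the upper station with sample E and sample Q.  [the lower station: sample J, sample K, sample M, sample N | the upper station: sample B, sample E, sample Q]
6. Keeper goes back to the lower station alone.  [the lower station: sample J, sample K, sample M, sample N | the upper station: sample B, sample E, sample Q]
7. Keeper goes to the upper station with sample K and sample M.  [the lower station: sample J, sample N | the upper station: sample B, sample E, sample K, sample M, sample Q]
8. Keeper goes back to the lower station alone.  [the lower station: sample J, sample N | the upper station: sample B, sample E, sample K, sample M, sample Q]
9. Keeper goes to the upper station with sample J and sample N.  [the lower station: — | the upper station: sample B, sample E, sample J, sample K, sample M, sample N, sample Q]

Yes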